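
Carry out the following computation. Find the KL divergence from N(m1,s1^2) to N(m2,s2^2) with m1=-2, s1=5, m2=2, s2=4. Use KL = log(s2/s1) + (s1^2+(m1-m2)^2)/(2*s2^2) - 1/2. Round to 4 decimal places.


KL divergence between normal distributions:
KL = log(s2/s1) + (s1^2 + (m1-m2)^2)/(2*s2^2) - 1/2.
log(4/5) = -0.223144.
(5^2 + (-2-2)^2)/(2*4^2) = (25 + 16)/32 = 1.28125.
KL = -0.223144 + 1.28125 - 0.5 = 0.5581

0.5581


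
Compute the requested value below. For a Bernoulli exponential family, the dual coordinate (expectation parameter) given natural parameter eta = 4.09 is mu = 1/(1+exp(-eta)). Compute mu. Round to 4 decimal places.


Dual coordinate (expectation parameter) for Bernoulli:
mu = 1/(1+exp(-eta)).
eta = 4.09.
exp(-eta) = exp(-4.09) = 0.016739.
mu = 1/(1+0.016739) = 0.9835

0.9835


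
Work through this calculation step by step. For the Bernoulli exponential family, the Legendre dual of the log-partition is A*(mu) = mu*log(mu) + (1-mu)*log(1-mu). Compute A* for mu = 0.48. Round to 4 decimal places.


Legendre transform for Bernoulli:
A*(mu) = mu*log(mu) + (1-mu)*log(1-mu).
mu = 0.48, 1-mu = 0.52.
mu*log(mu) = 0.48*log(0.48) = -0.352305.
(1-mu)*log(1-mu) = 0.52*log(0.52) = -0.340042.
A* = -0.352305 + -0.340042 = -0.6923

-0.6923


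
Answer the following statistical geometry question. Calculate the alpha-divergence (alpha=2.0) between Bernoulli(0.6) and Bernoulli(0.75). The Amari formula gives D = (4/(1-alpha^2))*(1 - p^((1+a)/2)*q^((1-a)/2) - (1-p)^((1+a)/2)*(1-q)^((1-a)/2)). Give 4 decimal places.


Amari alpha-divergence:
D = (4/(1-alpha^2))*(1 - p^((1+a)/2)*q^((1-a)/2) - (1-p)^((1+a)/2)*(1-q)^((1-a)/2)).
alpha = 2.0, p = 0.6, q = 0.75.
e1 = (1+alpha)/2 = 1.5, e2 = (1-alpha)/2 = -0.5.
t1 = p^e1 * q^e2 = 0.6^1.5 * 0.75^-0.5 = 0.536656.
t2 = (1-p)^e1 * (1-q)^e2 = 0.4^1.5 * 0.25^-0.5 = 0.505964.
4/(1-alpha^2) = -1.333333.
D = -1.333333*(1 - 0.536656 - 0.505964) = 0.0568

0.0568


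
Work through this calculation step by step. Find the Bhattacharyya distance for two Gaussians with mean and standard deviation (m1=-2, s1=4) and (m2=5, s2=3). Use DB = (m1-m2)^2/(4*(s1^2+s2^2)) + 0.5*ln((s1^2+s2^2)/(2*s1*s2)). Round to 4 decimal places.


Bhattacharyya distance between two Gaussians:
DB = (m1-m2)^2/(4*(s1^2+s2^2)) + (1/2)*ln((s1^2+s2^2)/(2*s1*s2)).
(m1-m2)^2 = (-7)^2 = 49.
s1^2+s2^2 = 16 + 9 = 25.
term1 = 49/100 = 0.49.
term2 = 0.5*ln(25/24.0) = 0.020411.
DB = 0.49 + 0.020411 = 0.5104

0.5104


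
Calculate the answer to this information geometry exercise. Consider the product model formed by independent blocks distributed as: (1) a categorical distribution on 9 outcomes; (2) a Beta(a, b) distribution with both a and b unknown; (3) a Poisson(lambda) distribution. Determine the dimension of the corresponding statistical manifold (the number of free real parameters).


The dimension of a statistical manifold equals the number of free
(independent) real parameters of the model. For a product of independent
blocks the parameter counts add.
- categorical on 9 outcomes (probabilities sum to 1): 9-1 = 8.
- Beta (a, b): 2.
- Poisson (lambda): 1.
Total = 8 + 2 + 1 = 11.
Dimension = 11

11


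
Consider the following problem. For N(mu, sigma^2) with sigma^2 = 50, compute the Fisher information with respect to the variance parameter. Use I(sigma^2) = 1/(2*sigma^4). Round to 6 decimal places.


Fisher information for variance: I(sigma^2) = 1/(2*sigma^4).
sigma^2 = 50, so sigma^4 = 2500.
I = 1/(2*2500) = 1/5000 = 0.000200

0.000200


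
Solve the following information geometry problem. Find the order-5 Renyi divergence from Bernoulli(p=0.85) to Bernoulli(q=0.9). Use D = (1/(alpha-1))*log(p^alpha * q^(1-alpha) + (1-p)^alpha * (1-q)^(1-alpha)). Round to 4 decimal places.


Renyi divergence of order alpha between Bernoulli distributions:
D = (1/(alpha-1))*log(p^alpha * q^(1-alpha) + (1-p)^alpha * (1-q)^(1-alpha)).
alpha = 5, p = 0.85, q = 0.9.
p^alpha * q^(1-alpha) = 0.85^5 * 0.9^-4 = 0.676277.
(1-p)^alpha * (1-q)^(1-alpha) = 0.15^5 * 0.1^-4 = 0.759375.
sum = 0.676277 + 0.759375 = 1.435652.
D = (1/4)*log(1.435652) = 0.0904

0.0904


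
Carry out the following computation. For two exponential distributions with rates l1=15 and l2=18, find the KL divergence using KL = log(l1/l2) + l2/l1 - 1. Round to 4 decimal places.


KL divergence for exponential family:
KL = log(l1/l2) + l2/l1 - 1.
log(15/18) = -0.182322.
18/15 = 1.2.
KL = -0.182322 + 1.2 - 1 = 0.0177

0.0177


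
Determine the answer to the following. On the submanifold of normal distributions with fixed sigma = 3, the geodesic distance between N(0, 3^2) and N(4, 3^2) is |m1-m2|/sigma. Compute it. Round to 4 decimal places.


On the fixed-variance normal subfamily, geodesic distance = |m1-m2|/sigma.
|0 - 4| = 4.
sigma = 3.
d = 4/3 = 1.3333

1.3333


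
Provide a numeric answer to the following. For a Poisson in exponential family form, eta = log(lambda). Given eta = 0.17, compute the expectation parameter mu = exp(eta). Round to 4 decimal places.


Expectation parameter for Poisson exponential family:
mu = exp(eta).
eta = 0.17.
mu = exp(0.17) = 1.1853

1.1853


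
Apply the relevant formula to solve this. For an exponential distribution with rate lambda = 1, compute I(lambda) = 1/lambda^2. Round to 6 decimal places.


Fisher information for exponential: I(lambda) = 1/lambda^2.
lambda = 1, lambda^2 = 1.
I = 1/1 = 1.000000

1.000000


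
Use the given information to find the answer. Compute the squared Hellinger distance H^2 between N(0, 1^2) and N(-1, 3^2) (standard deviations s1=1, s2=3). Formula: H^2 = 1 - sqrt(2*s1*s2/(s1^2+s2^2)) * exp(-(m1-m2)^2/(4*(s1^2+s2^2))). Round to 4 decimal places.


Squared Hellinger distance for Gaussians:
H^2 = 1 - sqrt(2*s1*s2/(s1^2+s2^2)) * exp(-(m1-m2)^2/(4*(s1^2+s2^2))).
s1^2 = 1, s2^2 = 9, s1^2+s2^2 = 10.
sqrt(2*1*3/(10)) = 0.774597.
(m1-m2)^2 = (1)^2 = 1.
exp(-1/(4*10)) = exp(-0.025) = 0.97531.
H^2 = 1 - 0.774597*0.97531 = 0.2445

0.2445


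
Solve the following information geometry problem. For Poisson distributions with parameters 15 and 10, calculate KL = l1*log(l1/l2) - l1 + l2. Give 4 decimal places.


KL divergence for Poisson:
KL = l1*log(l1/l2) - l1 + l2.
l1 = 15, l2 = 10.
log(15/10) = 0.405465.
l1*log(l1/l2) = 15 * 0.405465 = 6.081977.
KL = 6.081977 - 15 + 10 = 1.0820

1.0820


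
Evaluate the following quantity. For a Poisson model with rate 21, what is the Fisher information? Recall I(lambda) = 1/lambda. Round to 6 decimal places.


Fisher information for Poisson: I(lambda) = 1/lambda.
lambda = 21.
I(lambda) = 1/21 = 0.047619

0.047619


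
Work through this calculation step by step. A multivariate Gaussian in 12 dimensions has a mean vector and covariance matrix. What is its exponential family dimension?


Exponential family dimension calculation:
For 12-dim MVN: mean has 12 params, covariance has 12*13/2 = 78 unique entries.
Total dim = 12 + 78 = 90.

90


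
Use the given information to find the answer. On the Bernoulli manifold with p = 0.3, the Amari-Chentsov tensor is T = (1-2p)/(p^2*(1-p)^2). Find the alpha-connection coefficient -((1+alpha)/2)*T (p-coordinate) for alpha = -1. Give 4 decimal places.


Skewness (Amari-Chentsov) tensor: T = (1-2p)/(p^2*(1-p)^2).
p = 0.3, 1-2p = 0.4, p^2 = 0.09, (1-p)^2 = 0.49.
T = 0.4/(0.09 * 0.49) = 9.070295.
In the p-coordinate, Gamma^(alpha) = Gamma^(0) - (alpha/2)*T with Gamma^(0) = (1/2)*g'(p) = -T/2,
so Gamma^(alpha) = -((1+alpha)/2)*T.
alpha = -1, -(1+alpha)/2 = 0.0.
Gamma = 0.0 * 9.070295 = 0.0000

0.0000


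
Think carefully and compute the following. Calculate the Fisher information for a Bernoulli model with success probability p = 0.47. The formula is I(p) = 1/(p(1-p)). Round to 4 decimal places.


For Bernoulli(p), Fisher information is I(p) = 1/(p*(1-p)).
p = 0.47, 1-p = 0.53.
p*(1-p) = 0.2491.
I(p) = 1/0.2491 = 4.0145

4.0145


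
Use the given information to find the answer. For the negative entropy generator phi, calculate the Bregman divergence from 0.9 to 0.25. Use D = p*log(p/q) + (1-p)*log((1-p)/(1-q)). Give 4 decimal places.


Bregman divergence with negative entropy generator:
D = p*log(p/q) + (1-p)*log((1-p)/(1-q)).
p = 0.9, q = 0.25.
p*log(p/q) = 0.9*log(0.9/0.25) = 1.15284.
(1-p)*log((1-p)/(1-q)) = 0.1*log(0.1/0.75) = -0.20149.
D = 1.15284 + -0.20149 = 0.9514

0.9514


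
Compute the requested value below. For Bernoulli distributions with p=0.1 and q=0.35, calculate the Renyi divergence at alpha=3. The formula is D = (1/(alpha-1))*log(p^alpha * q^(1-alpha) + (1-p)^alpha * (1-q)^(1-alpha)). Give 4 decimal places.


Renyi divergence of order alpha between Bernoulli distributions:
D = (1/(alpha-1))*log(p^alpha * q^(1-alpha) + (1-p)^alpha * (1-q)^(1-alpha)).
alpha = 3, p = 0.1, q = 0.35.
p^alpha * q^(1-alpha) = 0.1^3 * 0.35^-2 = 0.008163.
(1-p)^alpha * (1-q)^(1-alpha) = 0.9^3 * 0.65^-2 = 1.725444.
sum = 0.008163 + 1.725444 = 1.733607.
D = (1/2)*log(1.733607) = 0.2751

0.2751


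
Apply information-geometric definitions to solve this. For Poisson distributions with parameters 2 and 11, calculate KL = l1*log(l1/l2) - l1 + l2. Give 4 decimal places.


KL divergence for Poisson:
KL = l1*log(l1/l2) - l1 + l2.
l1 = 2, l2 = 11.
log(2/11) = -1.704748.
l1*log(l1/l2) = 2 * -1.704748 = -3.409496.
KL = -3.409496 - 2 + 11 = 5.5905

5.5905


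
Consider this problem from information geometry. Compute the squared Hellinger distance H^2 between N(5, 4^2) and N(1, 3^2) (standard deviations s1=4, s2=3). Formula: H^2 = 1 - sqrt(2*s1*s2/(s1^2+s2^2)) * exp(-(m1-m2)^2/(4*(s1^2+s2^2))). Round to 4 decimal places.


Squared Hellinger distance for Gaussians:
H^2 = 1 - sqrt(2*s1*s2/(s1^2+s2^2)) * exp(-(m1-m2)^2/(4*(s1^2+s2^2))).
s1^2 = 16, s2^2 = 9, s1^2+s2^2 = 25.
sqrt(2*4*3/(25)) = 0.979796.
(m1-m2)^2 = (4)^2 = 16.
exp(-16/(4*25)) = exp(-0.16) = 0.852144.
H^2 = 1 - 0.979796*0.852144 = 0.1651

0.1651


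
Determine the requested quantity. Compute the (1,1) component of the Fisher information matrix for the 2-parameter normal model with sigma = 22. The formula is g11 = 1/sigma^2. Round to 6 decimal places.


For the 2-parameter normal family, the Fisher metric has:
  g11 = 1/sigma^2, g22 = 2/sigma^2.
sigma = 22, sigma^2 = 484.
g11 = 0.002066

0.002066


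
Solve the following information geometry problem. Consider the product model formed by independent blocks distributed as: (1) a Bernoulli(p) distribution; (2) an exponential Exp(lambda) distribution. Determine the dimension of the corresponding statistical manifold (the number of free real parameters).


The dimension of a statistical manifold equals the number of free
(independent) real parameters of the model. For a product of independent
blocks the parameter counts add.
- Bernoulli (p): 1.
- exponential (lambda): 1.
Total = 1 + 1 = 2.
Dimension = 2

2


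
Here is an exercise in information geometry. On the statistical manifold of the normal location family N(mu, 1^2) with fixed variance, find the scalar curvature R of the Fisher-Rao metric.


This family has a single free parameter, so its statistical manifold
is 1-dimensional. The Riemann curvature tensor of any 1-dimensional
Riemannian manifold vanishes identically, so R = 0.

0


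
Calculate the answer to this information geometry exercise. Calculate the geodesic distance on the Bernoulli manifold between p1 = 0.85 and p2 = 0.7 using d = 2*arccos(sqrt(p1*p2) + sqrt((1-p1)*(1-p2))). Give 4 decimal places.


Geodesic distance on Bernoulli manifold:
d(p1,p2) = 2*arccos(sqrt(p1*p2) + sqrt((1-p1)*(1-p2))).
sqrt(p1*p2) = sqrt(0.85*0.7) = 0.771362.
sqrt((1-p1)*(1-p2)) = sqrt(0.15*0.3) = 0.212132.
arg = 0.771362 + 0.212132 = 0.983494.
d = 2*arccos(0.983494) = 0.3639

0.3639


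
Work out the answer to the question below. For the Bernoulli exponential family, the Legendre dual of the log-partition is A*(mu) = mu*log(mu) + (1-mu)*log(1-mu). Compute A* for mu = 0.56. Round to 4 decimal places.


Legendre transform for Bernoulli:
A*(mu) = mu*log(mu) + (1-mu)*log(1-mu).
mu = 0.56, 1-mu = 0.44.
mu*log(mu) = 0.56*log(0.56) = -0.324698.
(1-mu)*log(1-mu) = 0.44*log(0.44) = -0.361231.
A* = -0.324698 + -0.361231 = -0.6859

-0.6859


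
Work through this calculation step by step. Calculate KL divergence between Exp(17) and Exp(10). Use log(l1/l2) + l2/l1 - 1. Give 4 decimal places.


KL divergence for exponential family:
KL = log(l1/l2) + l2/l1 - 1.
log(17/10) = 0.530628.
10/17 = 0.588235.
KL = 0.530628 + 0.588235 - 1 = 0.1189

0.1189


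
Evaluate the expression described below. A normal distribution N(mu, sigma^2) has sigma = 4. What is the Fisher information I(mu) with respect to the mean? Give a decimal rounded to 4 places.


The Fisher information for the mean of a normal distribution is I(mu) = 1/sigma^2.
sigma = 4, so sigma^2 = 16.
I(mu) = 1/16 = 0.0625

0.0625


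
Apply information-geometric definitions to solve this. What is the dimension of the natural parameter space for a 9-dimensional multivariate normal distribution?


Exponential family dimension calculation:
For 9-dim MVN: mean has 9 params, covariance has 9*10/2 = 45 unique entries.
Total dim = 9 + 45 = 54.

54


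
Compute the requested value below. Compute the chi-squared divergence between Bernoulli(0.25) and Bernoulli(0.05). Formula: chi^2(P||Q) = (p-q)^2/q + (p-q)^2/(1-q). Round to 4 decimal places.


Chi-squared divergence between Bernoulli distributions:
chi^2 = (p-q)^2/q + (p-q)^2/(1-q).
p = 0.25, q = 0.05, p-q = 0.2.
(p-q)^2 = 0.04.
term1 = 0.04/0.05 = 0.8.
term2 = 0.04/0.95 = 0.042105.
chi^2 = 0.8 + 0.042105 = 0.8421

0.8421


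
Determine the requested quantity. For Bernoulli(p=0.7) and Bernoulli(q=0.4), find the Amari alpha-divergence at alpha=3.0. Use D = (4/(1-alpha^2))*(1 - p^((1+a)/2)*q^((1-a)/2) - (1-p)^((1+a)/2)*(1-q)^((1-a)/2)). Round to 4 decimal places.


Amari alpha-divergence:
D = (4/(1-alpha^2))*(1 - p^((1+a)/2)*q^((1-a)/2) - (1-p)^((1+a)/2)*(1-q)^((1-a)/2)).
alpha = 3.0, p = 0.7, q = 0.4.
e1 = (1+alpha)/2 = 2.0, e2 = (1-alpha)/2 = -1.0.
t1 = p^e1 * q^e2 = 0.7^2.0 * 0.4^-1.0 = 1.225.
t2 = (1-p)^e1 * (1-q)^e2 = 0.3^2.0 * 0.6^-1.0 = 0.15.
4/(1-alpha^2) = -0.5.
D = -0.5*(1 - 1.225 - 0.15) = 0.1875

0.1875


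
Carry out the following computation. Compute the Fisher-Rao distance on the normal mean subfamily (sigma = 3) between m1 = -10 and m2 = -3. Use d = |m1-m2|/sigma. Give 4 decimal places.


On the fixed-variance normal subfamily, geodesic distance = |m1-m2|/sigma.
|-10 - -3| = 7.
sigma = 3.
d = 7/3 = 2.3333

2.3333


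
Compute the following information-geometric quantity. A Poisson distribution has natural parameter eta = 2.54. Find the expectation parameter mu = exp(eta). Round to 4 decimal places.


Expectation parameter for Poisson exponential family:
mu = exp(eta).
eta = 2.54.
mu = exp(2.54) = 12.6797

12.6797


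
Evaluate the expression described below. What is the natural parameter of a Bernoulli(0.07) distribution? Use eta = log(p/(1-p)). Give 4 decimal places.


Natural parameter for Bernoulli: eta = log(p/(1-p)).
p = 0.07, 1-p = 0.93.
p/(1-p) = 0.075269.
eta = log(0.075269) = -2.5867

-2.5867


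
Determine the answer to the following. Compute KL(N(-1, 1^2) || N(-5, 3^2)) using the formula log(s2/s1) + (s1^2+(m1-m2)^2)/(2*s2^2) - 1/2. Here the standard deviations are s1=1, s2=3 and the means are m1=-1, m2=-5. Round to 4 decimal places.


KL divergence between normal distributions:
KL = log(s2/s1) + (s1^2 + (m1-m2)^2)/(2*s2^2) - 1/2.
log(3/1) = 1.098612.
(1^2 + (-1--5)^2)/(2*3^2) = (1 + 16)/18 = 0.944444.
KL = 1.098612 + 0.944444 - 0.5 = 1.5431

1.5431


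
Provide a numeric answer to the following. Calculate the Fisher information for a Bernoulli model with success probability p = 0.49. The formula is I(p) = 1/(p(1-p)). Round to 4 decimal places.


For Bernoulli(p), Fisher information is I(p) = 1/(p*(1-p)).
p = 0.49, 1-p = 0.51.
p*(1-p) = 0.2499.
I(p) = 1/0.2499 = 4.0016

4.0016


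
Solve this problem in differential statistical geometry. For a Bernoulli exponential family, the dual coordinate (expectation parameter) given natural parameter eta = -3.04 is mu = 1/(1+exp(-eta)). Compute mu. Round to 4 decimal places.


Dual coordinate (expectation parameter) for Bernoulli:
mu = 1/(1+exp(-eta)).
eta = -3.04.
exp(-eta) = exp(3.04) = 20.905243.
mu = 1/(1+20.905243) = 0.0457

0.0457


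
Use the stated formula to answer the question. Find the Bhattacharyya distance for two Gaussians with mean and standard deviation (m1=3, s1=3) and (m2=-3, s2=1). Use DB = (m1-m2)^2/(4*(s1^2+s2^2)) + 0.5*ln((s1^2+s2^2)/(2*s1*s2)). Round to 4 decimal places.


Bhattacharyya distance between two Gaussians:
DB = (m1-m2)^2/(4*(s1^2+s2^2)) + (1/2)*ln((s1^2+s2^2)/(2*s1*s2)).
(m1-m2)^2 = (6)^2 = 36.
s1^2+s2^2 = 9 + 1 = 10.
term1 = 36/40 = 0.9.
term2 = 0.5*ln(10/6.0) = 0.255413.
DB = 0.9 + 0.255413 = 1.1554

1.1554


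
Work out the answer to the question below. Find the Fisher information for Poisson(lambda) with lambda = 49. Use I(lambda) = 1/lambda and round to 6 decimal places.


Fisher information for Poisson: I(lambda) = 1/lambda.
lambda = 49.
I(lambda) = 1/49 = 0.020408

0.020408


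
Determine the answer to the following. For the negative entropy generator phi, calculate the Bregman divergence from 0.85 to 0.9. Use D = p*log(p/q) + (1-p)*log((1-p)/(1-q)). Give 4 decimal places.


Bregman divergence with negative entropy generator:
D = p*log(p/q) + (1-p)*log((1-p)/(1-q)).
p = 0.85, q = 0.9.
p*log(p/q) = 0.85*log(0.85/0.9) = -0.048585.
(1-p)*log((1-p)/(1-q)) = 0.15*log(0.15/0.1) = 0.06082.
D = -0.048585 + 0.06082 = 0.0122

0.0122


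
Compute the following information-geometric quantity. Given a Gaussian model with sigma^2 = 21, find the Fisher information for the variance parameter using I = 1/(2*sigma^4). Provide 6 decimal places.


Fisher information for variance: I(sigma^2) = 1/(2*sigma^4).
sigma^2 = 21, so sigma^4 = 441.
I = 1/(2*441) = 1/882 = 0.001134

0.001134


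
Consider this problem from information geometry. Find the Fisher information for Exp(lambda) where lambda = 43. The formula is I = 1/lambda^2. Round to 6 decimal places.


Fisher information for exponential: I(lambda) = 1/lambda^2.
lambda = 43, lambda^2 = 1849.
I = 1/1849 = 0.000541

0.000541


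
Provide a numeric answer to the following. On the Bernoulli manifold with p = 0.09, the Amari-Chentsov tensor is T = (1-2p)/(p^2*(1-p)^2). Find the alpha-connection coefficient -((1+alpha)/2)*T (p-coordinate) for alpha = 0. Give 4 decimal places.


Skewness (Amari-Chentsov) tensor: T = (1-2p)/(p^2*(1-p)^2).
p = 0.09, 1-2p = 0.82, p^2 = 0.0081, (1-p)^2 = 0.8281.
T = 0.82/(0.0081 * 0.8281) = 122.249206.
In the p-coordinate, Gamma^(alpha) = Gamma^(0) - (alpha/2)*T with Gamma^(0) = (1/2)*g'(p) = -T/2,
so Gamma^(alpha) = -((1+alpha)/2)*T.
alpha = 0, -(1+alpha)/2 = -0.5.
Gamma = -0.5 * 122.249206 = -61.1246

-61.1246


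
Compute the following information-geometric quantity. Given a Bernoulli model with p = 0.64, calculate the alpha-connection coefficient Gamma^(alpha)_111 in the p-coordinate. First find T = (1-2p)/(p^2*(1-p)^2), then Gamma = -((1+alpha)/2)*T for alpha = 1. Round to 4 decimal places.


Skewness (Amari-Chentsov) tensor: T = (1-2p)/(p^2*(1-p)^2).
p = 0.64, 1-2p = -0.28, p^2 = 0.4096, (1-p)^2 = 0.1296.
T = -0.28/(0.4096 * 0.1296) = -5.274643.
In the p-coordinate, Gamma^(alpha) = Gamma^(0) - (alpha/2)*T with Gamma^(0) = (1/2)*g'(p) = -T/2,
so Gamma^(alpha) = -((1+alpha)/2)*T.
alpha = 1, -(1+alpha)/2 = -1.0.
Gamma = -1.0 * -5.274643 = 5.2746

5.2746


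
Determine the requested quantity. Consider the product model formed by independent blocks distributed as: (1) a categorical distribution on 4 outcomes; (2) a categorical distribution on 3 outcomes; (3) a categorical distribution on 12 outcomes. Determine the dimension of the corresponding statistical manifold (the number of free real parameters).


The dimension of a statistical manifold equals the number of free
(independent) real parameters of the model. For a product of independent
blocks the parameter counts add.
- categorical on 4 outcomes (probabilities sum to 1): 4-1 = 3.
- categorical on 3 outcomes (probabilities sum to 1): 3-1 = 2.
- categorical on 12 outcomes (probabilities sum to 1): 12-1 = 11.
Total = 3 + 2 + 11 = 16.
Dimension = 16

16


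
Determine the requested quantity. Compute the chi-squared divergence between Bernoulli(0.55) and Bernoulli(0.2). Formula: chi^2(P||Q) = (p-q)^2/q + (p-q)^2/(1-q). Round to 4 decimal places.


Chi-squared divergence between Bernoulli distributions:
chi^2 = (p-q)^2/q + (p-q)^2/(1-q).
p = 0.55, q = 0.2, p-q = 0.35.
(p-q)^2 = 0.1225.
term1 = 0.1225/0.2 = 0.6125.
term2 = 0.1225/0.8 = 0.153125.
chi^2 = 0.6125 + 0.153125 = 0.7656

0.7656


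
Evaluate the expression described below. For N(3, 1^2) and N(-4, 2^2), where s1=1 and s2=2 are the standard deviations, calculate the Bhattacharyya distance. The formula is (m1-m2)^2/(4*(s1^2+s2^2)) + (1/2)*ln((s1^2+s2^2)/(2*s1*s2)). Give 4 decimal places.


Bhattacharyya distance between two Gaussians:
DB = (m1-m2)^2/(4*(s1^2+s2^2)) + (1/2)*ln((s1^2+s2^2)/(2*s1*s2)).
(m1-m2)^2 = (7)^2 = 49.
s1^2+s2^2 = 1 + 4 = 5.
term1 = 49/20 = 2.45.
term2 = 0.5*ln(5/4.0) = 0.111572.
DB = 2.45 + 0.111572 = 2.5616

2.5616


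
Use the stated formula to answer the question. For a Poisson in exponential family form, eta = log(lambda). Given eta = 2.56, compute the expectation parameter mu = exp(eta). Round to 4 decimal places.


Expectation parameter for Poisson exponential family:
mu = exp(eta).
eta = 2.56.
mu = exp(2.56) = 12.9358

12.9358


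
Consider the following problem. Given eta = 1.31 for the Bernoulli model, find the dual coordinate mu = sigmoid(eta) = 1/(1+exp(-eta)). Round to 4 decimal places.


Dual coordinate (expectation parameter) for Bernoulli:
mu = 1/(1+exp(-eta)).
eta = 1.31.
exp(-eta) = exp(-1.31) = 0.26982.
mu = 1/(1+0.26982) = 0.7875

0.7875


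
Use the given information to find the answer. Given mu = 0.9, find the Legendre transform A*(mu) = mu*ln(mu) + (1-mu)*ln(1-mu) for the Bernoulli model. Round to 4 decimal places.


Legendre transform for Bernoulli:
A*(mu) = mu*log(mu) + (1-mu)*log(1-mu).
mu = 0.9, 1-mu = 0.1.
mu*log(mu) = 0.9*log(0.9) = -0.094824.
(1-mu)*log(1-mu) = 0.1*log(0.1) = -0.230259.
A* = -0.094824 + -0.230259 = -0.3251

-0.3251


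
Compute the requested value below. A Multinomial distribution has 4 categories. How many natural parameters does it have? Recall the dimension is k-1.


Exponential family dimension calculation:
For Multinomial with k=4 categories, dim = k-1 = 3.

3


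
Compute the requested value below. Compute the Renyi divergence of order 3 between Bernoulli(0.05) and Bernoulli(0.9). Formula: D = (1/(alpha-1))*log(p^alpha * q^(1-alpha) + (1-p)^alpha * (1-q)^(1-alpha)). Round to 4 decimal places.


Renyi divergence of order alpha between Bernoulli distributions:
D = (1/(alpha-1))*log(p^alpha * q^(1-alpha) + (1-p)^alpha * (1-q)^(1-alpha)).
alpha = 3, p = 0.05, q = 0.9.
p^alpha * q^(1-alpha) = 0.05^3 * 0.9^-2 = 0.000154.
(1-p)^alpha * (1-q)^(1-alpha) = 0.95^3 * 0.1^-2 = 85.7375.
sum = 0.000154 + 85.7375 = 85.737654.
D = (1/2)*log(85.737654) = 2.2256

2.2256


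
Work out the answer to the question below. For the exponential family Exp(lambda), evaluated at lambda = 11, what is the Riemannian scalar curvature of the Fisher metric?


This family has a single free parameter, so its statistical manifold
is 1-dimensional. The Riemann curvature tensor of any 1-dimensional
Riemannian manifold vanishes identically, so R = 0.

0


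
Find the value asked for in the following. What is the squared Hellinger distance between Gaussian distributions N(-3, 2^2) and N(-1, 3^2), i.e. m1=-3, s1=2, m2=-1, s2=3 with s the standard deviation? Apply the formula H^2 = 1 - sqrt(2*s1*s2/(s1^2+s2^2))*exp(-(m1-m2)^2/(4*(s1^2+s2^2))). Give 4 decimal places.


Squared Hellinger distance for Gaussians:
H^2 = 1 - sqrt(2*s1*s2/(s1^2+s2^2)) * exp(-(m1-m2)^2/(4*(s1^2+s2^2))).
s1^2 = 4, s2^2 = 9, s1^2+s2^2 = 13.
sqrt(2*2*3/(13)) = 0.960769.
(m1-m2)^2 = (-2)^2 = 4.
exp(-4/(4*13)) = exp(-0.076923) = 0.925961.
H^2 = 1 - 0.960769*0.925961 = 0.1104

0.1104


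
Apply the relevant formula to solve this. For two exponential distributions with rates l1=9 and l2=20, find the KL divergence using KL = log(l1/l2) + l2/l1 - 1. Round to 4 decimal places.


KL divergence for exponential family:
KL = log(l1/l2) + l2/l1 - 1.
log(9/20) = -0.798508.
20/9 = 2.222222.
KL = -0.798508 + 2.222222 - 1 = 0.4237

0.4237


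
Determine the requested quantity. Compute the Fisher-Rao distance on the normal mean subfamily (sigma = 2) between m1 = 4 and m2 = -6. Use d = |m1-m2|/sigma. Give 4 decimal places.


On the fixed-variance normal subfamily, geodesic distance = |m1-m2|/sigma.
|4 - -6| = 10.
sigma = 2.
d = 10/2 = 5.0000

5.0000


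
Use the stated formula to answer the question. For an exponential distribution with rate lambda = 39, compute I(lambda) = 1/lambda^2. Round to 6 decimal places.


Fisher information for exponential: I(lambda) = 1/lambda^2.
lambda = 39, lambda^2 = 1521.
I = 1/1521 = 0.000657

0.000657


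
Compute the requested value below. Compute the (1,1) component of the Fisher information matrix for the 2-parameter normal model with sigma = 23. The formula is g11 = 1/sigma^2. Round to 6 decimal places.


For the 2-parameter normal family, the Fisher metric has:
  g11 = 1/sigma^2, g22 = 2/sigma^2.
sigma = 23, sigma^2 = 529.
g11 = 0.001890

0.001890


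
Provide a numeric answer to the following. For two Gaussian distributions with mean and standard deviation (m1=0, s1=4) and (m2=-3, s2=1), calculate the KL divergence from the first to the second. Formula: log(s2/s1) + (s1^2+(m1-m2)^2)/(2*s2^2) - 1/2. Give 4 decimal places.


KL divergence between normal distributions:
KL = log(s2/s1) + (s1^2 + (m1-m2)^2)/(2*s2^2) - 1/2.
log(1/4) = -1.386294.
(4^2 + (0--3)^2)/(2*1^2) = (16 + 9)/2 = 12.5.
KL = -1.386294 + 12.5 - 0.5 = 10.6137

10.6137


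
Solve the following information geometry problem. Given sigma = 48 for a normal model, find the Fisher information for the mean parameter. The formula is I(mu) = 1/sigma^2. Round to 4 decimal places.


The Fisher information for the mean of a normal distribution is I(mu) = 1/sigma^2.
sigma = 48, so sigma^2 = 2304.
I(mu) = 1/2304 = 0.0004

0.0004


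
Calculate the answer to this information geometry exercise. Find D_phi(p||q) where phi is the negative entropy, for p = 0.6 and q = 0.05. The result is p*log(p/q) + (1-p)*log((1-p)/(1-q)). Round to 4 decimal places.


Bregman divergence with negative entropy generator:
D = p*log(p/q) + (1-p)*log((1-p)/(1-q)).
p = 0.6, q = 0.05.
p*log(p/q) = 0.6*log(0.6/0.05) = 1.490944.
(1-p)*log((1-p)/(1-q)) = 0.4*log(0.4/0.95) = -0.345999.
D = 1.490944 + -0.345999 = 1.1449

1.1449


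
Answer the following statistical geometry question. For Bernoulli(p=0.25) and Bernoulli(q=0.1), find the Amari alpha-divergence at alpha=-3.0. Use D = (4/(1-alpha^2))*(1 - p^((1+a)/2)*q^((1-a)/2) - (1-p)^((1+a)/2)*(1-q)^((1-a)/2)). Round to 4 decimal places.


Amari alpha-divergence:
D = (4/(1-alpha^2))*(1 - p^((1+a)/2)*q^((1-a)/2) - (1-p)^((1+a)/2)*(1-q)^((1-a)/2)).
alpha = -3.0, p = 0.25, q = 0.1.
e1 = (1+alpha)/2 = -1.0, e2 = (1-alpha)/2 = 2.0.
t1 = p^e1 * q^e2 = 0.25^-1.0 * 0.1^2.0 = 0.04.
t2 = (1-p)^e1 * (1-q)^e2 = 0.75^-1.0 * 0.9^2.0 = 1.08.
4/(1-alpha^2) = -0.5.
D = -0.5*(1 - 0.04 - 1.08) = 0.0600

0.0600


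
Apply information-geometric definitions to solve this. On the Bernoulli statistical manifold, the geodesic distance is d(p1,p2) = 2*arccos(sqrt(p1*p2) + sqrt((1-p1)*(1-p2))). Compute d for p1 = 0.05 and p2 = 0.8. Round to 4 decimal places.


Geodesic distance on Bernoulli manifold:
d(p1,p2) = 2*arccos(sqrt(p1*p2) + sqrt((1-p1)*(1-p2))).
sqrt(p1*p2) = sqrt(0.05*0.8) = 0.2.
sqrt((1-p1)*(1-p2)) = sqrt(0.95*0.2) = 0.43589.
arg = 0.2 + 0.43589 = 0.63589.
d = 2*arccos(0.63589) = 1.7633

1.7633


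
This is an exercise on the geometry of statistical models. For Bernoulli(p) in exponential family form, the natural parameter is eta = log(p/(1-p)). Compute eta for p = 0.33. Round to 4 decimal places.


Natural parameter for Bernoulli: eta = log(p/(1-p)).
p = 0.33, 1-p = 0.67.
p/(1-p) = 0.492537.
eta = log(0.492537) = -0.7082

-0.7082


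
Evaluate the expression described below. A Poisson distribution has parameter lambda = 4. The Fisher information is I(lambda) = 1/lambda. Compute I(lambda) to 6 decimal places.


Fisher information for Poisson: I(lambda) = 1/lambda.
lambda = 4.
I(lambda) = 1/4 = 0.250000

0.250000


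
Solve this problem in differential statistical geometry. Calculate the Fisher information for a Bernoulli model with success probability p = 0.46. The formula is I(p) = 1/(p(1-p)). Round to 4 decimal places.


For Bernoulli(p), Fisher information is I(p) = 1/(p*(1-p)).
p = 0.46, 1-p = 0.54.
p*(1-p) = 0.2484.
I(p) = 1/0.2484 = 4.0258

4.0258


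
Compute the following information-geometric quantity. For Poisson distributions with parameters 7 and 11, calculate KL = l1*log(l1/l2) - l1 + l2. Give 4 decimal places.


KL divergence for Poisson:
KL = l1*log(l1/l2) - l1 + l2.
l1 = 7, l2 = 11.
log(7/11) = -0.451985.
l1*log(l1/l2) = 7 * -0.451985 = -3.163896.
KL = -3.163896 - 7 + 11 = 0.8361

0.8361


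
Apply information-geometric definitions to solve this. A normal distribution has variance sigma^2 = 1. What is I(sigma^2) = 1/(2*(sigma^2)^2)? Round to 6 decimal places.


Fisher information for variance: I(sigma^2) = 1/(2*sigma^4).
sigma^2 = 1, so sigma^4 = 1.
I = 1/(2*1) = 1/2 = 0.500000

0.500000


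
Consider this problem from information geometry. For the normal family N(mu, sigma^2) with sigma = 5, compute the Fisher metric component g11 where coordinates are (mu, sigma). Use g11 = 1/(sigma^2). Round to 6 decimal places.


For the 2-parameter normal family, the Fisher metric has:
  g11 = 1/sigma^2, g22 = 2/sigma^2.
sigma = 5, sigma^2 = 25.
g11 = 0.040000

0.040000


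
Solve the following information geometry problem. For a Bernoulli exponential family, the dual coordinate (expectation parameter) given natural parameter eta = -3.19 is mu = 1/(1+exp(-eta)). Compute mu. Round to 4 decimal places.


Dual coordinate (expectation parameter) for Bernoulli:
mu = 1/(1+exp(-eta)).
eta = -3.19.
exp(-eta) = exp(3.19) = 24.288427.
mu = 1/(1+24.288427) = 0.0395

0.0395


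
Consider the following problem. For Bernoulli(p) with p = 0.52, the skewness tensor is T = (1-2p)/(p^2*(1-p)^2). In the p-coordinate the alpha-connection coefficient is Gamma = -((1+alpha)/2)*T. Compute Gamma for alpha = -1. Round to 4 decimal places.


Skewness (Amari-Chentsov) tensor: T = (1-2p)/(p^2*(1-p)^2).
p = 0.52, 1-2p = -0.04, p^2 = 0.2704, (1-p)^2 = 0.2304.
T = -0.04/(0.2704 * 0.2304) = -0.642053.
In the p-coordinate, Gamma^(alpha) = Gamma^(0) - (alpha/2)*T with Gamma^(0) = (1/2)*g'(p) = -T/2,
so Gamma^(alpha) = -((1+alpha)/2)*T.
alpha = -1, -(1+alpha)/2 = 0.0.
Gamma = 0.0 * -0.642053 = 0.0000

0.0000


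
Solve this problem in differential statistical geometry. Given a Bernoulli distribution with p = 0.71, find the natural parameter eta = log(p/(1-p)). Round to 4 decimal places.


Natural parameter for Bernoulli: eta = log(p/(1-p)).
p = 0.71, 1-p = 0.29.
p/(1-p) = 2.448276.
eta = log(2.448276) = 0.8954

0.8954


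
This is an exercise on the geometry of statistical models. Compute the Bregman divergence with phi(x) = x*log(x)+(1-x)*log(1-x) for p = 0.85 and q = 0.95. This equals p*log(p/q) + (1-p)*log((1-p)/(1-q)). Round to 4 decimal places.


Bregman divergence with negative entropy generator:
D = p*log(p/q) + (1-p)*log((1-p)/(1-q)).
p = 0.85, q = 0.95.
p*log(p/q) = 0.85*log(0.85/0.95) = -0.094542.
(1-p)*log((1-p)/(1-q)) = 0.15*log(0.15/0.05) = 0.164792.
D = -0.094542 + 0.164792 = 0.0703

0.0703


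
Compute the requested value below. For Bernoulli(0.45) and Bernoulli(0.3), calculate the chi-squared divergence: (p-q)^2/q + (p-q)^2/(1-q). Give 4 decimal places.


Chi-squared divergence between Bernoulli distributions:
chi^2 = (p-q)^2/q + (p-q)^2/(1-q).
p = 0.45, q = 0.3, p-q = 0.15.
(p-q)^2 = 0.0225.
term1 = 0.0225/0.3 = 0.075.
term2 = 0.0225/0.7 = 0.032143.
chi^2 = 0.075 + 0.032143 = 0.1071

0.1071


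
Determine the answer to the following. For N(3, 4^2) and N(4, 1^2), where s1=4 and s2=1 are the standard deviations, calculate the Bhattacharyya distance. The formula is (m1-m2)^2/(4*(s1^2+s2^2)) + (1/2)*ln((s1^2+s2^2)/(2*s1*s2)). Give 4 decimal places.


Bhattacharyya distance between two Gaussians:
DB = (m1-m2)^2/(4*(s1^2+s2^2)) + (1/2)*ln((s1^2+s2^2)/(2*s1*s2)).
(m1-m2)^2 = (-1)^2 = 1.
s1^2+s2^2 = 16 + 1 = 17.
term1 = 1/68 = 0.014706.
term2 = 0.5*ln(17/8.0) = 0.376886.
DB = 0.014706 + 0.376886 = 0.3916

0.3916


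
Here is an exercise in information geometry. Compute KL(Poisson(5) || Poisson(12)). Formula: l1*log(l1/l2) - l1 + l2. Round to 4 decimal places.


KL divergence for Poisson:
KL = l1*log(l1/l2) - l1 + l2.
l1 = 5, l2 = 12.
log(5/12) = -0.875469.
l1*log(l1/l2) = 5 * -0.875469 = -4.377344.
KL = -4.377344 - 5 + 12 = 2.6227

2.6227


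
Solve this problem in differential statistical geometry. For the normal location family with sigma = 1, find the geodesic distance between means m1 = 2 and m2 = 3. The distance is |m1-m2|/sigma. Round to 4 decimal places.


On the fixed-variance normal subfamily, geodesic distance = |m1-m2|/sigma.
|2 - 3| = 1.
sigma = 1.
d = 1/1 = 1.0000

1.0000


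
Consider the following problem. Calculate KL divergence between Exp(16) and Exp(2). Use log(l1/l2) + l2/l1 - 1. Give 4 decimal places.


KL divergence for exponential family:
KL = log(l1/l2) + l2/l1 - 1.
log(16/2) = 2.079442.
2/16 = 0.125.
KL = 2.079442 + 0.125 - 1 = 1.2044

1.2044


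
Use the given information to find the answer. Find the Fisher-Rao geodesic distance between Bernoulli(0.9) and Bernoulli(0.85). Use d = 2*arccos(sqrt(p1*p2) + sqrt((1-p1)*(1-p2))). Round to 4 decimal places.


Geodesic distance on Bernoulli manifold:
d(p1,p2) = 2*arccos(sqrt(p1*p2) + sqrt((1-p1)*(1-p2))).
sqrt(p1*p2) = sqrt(0.9*0.85) = 0.874643.
sqrt((1-p1)*(1-p2)) = sqrt(0.1*0.15) = 0.122474.
arg = 0.874643 + 0.122474 = 0.997117.
d = 2*arccos(0.997117) = 0.1519

0.1519


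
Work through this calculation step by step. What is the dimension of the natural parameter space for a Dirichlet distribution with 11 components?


Exponential family dimension calculation:
Dirichlet with 11 components has 11 natural parameters.

11


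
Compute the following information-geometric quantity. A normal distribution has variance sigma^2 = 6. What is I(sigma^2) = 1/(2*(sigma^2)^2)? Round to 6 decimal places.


Fisher information for variance: I(sigma^2) = 1/(2*sigma^4).
sigma^2 = 6, so sigma^4 = 36.
I = 1/(2*36) = 1/72 = 0.013889

0.013889


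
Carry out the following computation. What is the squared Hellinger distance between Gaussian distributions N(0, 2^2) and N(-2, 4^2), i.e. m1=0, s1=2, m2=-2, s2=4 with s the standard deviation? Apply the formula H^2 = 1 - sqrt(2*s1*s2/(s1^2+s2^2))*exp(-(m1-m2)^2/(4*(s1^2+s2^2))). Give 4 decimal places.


Squared Hellinger distance for Gaussians:
H^2 = 1 - sqrt(2*s1*s2/(s1^2+s2^2)) * exp(-(m1-m2)^2/(4*(s1^2+s2^2))).
s1^2 = 4, s2^2 = 16, s1^2+s2^2 = 20.
sqrt(2*2*4/(20)) = 0.894427.
(m1-m2)^2 = (2)^2 = 4.
exp(-4/(4*20)) = exp(-0.05) = 0.951229.
H^2 = 1 - 0.894427*0.951229 = 0.1492

0.1492


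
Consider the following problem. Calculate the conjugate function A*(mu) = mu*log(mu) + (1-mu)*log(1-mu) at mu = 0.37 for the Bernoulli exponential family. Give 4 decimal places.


Legendre transform for Bernoulli:
A*(mu) = mu*log(mu) + (1-mu)*log(1-mu).
mu = 0.37, 1-mu = 0.63.
mu*log(mu) = 0.37*log(0.37) = -0.367873.
(1-mu)*log(1-mu) = 0.63*log(0.63) = -0.291082.
A* = -0.367873 + -0.291082 = -0.6590

-0.6590


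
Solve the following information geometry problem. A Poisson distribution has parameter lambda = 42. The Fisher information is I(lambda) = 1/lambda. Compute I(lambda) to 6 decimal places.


Fisher information for Poisson: I(lambda) = 1/lambda.
lambda = 42.
I(lambda) = 1/42 = 0.023810

0.023810


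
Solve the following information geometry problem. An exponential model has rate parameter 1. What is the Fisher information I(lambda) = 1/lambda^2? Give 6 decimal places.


Fisher information for exponential: I(lambda) = 1/lambda^2.
lambda = 1, lambda^2 = 1.
I = 1/1 = 1.000000

1.000000


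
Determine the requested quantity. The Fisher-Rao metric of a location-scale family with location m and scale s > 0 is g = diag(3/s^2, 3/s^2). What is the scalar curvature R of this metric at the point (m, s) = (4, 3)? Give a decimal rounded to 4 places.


The metric has the form g = (A dm^2 + B ds^2)/s^2 with A = 3, B = 3.
Substitute u = sqrt(A/B)*m: g = B*(du^2 + ds^2)/s^2, i.e. B times the
Poincare upper half-plane metric, which has constant Gaussian curvature -1.
Scaling a 2D metric by a constant c divides the Gaussian curvature by c,
so K = -1/B = -1/(3) = -0.3333 everywhere (the point (m, s) = (4, 3) is irrelevant:
the curvature is constant).
Scalar curvature in dimension 2: R = 2K = -2/(3) = -0.6667.

-0.6667


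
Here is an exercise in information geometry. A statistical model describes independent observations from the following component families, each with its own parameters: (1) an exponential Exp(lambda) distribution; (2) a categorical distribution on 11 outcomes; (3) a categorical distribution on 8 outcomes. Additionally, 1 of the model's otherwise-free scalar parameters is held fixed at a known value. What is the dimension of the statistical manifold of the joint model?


The dimension of a statistical manifold equals the number of free
(independent) real parameters of the model. For a product of independent
blocks the parameter counts add.
- exponential (lambda): 1.
- categorical on 11 outcomes (probabilities sum to 1): 11-1 = 10.
- categorical on 8 outcomes (probabilities sum to 1): 8-1 = 7.
Total = 1 + 10 + 7 = 18.
1 parameter(s) fixed at known values: 18 - 1 = 17.
Dimension = 17

17


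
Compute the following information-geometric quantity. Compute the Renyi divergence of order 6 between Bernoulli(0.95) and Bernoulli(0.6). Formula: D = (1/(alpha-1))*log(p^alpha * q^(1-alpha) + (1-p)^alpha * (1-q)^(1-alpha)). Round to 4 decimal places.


Renyi divergence of order alpha between Bernoulli distributions:
D = (1/(alpha-1))*log(p^alpha * q^(1-alpha) + (1-p)^alpha * (1-q)^(1-alpha)).
alpha = 6, p = 0.95, q = 0.6.
p^alpha * q^(1-alpha) = 0.95^6 * 0.6^-5 = 9.453342.
(1-p)^alpha * (1-q)^(1-alpha) = 0.05^6 * 0.4^-5 = 2e-06.
sum = 9.453342 + 2e-06 = 9.453344.
D = (1/5)*log(9.453344) = 0.4493

0.4493


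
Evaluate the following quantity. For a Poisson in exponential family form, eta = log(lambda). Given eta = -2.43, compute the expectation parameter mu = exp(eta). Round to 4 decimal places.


Expectation parameter for Poisson exponential family:
mu = exp(eta).
eta = -2.43.
mu = exp(-2.43) = 0.0880

0.0880


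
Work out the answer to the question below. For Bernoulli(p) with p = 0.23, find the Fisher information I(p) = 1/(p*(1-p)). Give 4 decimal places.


For Bernoulli(p), Fisher information is I(p) = 1/(p*(1-p)).
p = 0.23, 1-p = 0.77.
p*(1-p) = 0.1771.
I(p) = 1/0.1771 = 5.6465

5.6465


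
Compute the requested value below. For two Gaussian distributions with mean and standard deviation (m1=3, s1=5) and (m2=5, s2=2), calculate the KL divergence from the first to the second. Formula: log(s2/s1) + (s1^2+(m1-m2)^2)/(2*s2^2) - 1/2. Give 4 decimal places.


KL divergence between normal distributions:
KL = log(s2/s1) + (s1^2 + (m1-m2)^2)/(2*s2^2) - 1/2.
log(2/5) = -0.916291.
(5^2 + (3-5)^2)/(2*2^2) = (25 + 4)/8 = 3.625.
KL = -0.916291 + 3.625 - 0.5 = 2.2087

2.2087


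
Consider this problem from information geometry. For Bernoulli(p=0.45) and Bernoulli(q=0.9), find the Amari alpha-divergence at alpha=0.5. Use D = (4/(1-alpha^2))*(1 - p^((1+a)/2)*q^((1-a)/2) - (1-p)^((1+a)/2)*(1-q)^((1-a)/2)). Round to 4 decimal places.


Amari alpha-divergence:
D = (4/(1-alpha^2))*(1 - p^((1+a)/2)*q^((1-a)/2) - (1-p)^((1+a)/2)*(1-q)^((1-a)/2)).
alpha = 0.5, p = 0.45, q = 0.9.
e1 = (1+alpha)/2 = 0.75, e2 = (1-alpha)/2 = 0.25.
t1 = p^e1 * q^e2 = 0.45^0.75 * 0.9^0.25 = 0.535143.
t2 = (1-p)^e1 * (1-q)^e2 = 0.55^0.75 * 0.1^0.25 = 0.359147.
4/(1-alpha^2) = 5.333333.
D = 5.333333*(1 - 0.535143 - 0.359147) = 0.5638

0.5638
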